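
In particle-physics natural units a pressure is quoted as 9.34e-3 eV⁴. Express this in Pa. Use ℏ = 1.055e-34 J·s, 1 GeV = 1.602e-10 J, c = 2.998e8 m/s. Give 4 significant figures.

0.1944 Pa

Pressure is [E]/[L]³ = [E]⁴/(ℏc)³.
1 GeV⁴ → 1/(ℏc)³ × (1 GeV in J)⁴ = 2.082e37 Pa.
Convert the energy scale: 9.34e-3 eV⁴ = 9.34e-39 GeV⁴.
Result: 9.34e-39 × 2.082e37 = 0.1944 Pa.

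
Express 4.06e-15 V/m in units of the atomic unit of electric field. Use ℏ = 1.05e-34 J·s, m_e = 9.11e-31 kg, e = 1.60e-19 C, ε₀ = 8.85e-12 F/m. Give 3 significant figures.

atomic unit of electric field: E_au = E_h/(e a₀) = m_e²e⁵/((4πε₀)³ℏ⁴) = 5.20e11 V/m.
4.06e-15 / 5.20e11 = 7.80e-27

7.80e-27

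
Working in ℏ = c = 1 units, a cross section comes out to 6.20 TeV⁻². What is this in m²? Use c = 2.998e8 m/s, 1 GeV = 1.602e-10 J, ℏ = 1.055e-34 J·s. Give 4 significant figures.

Area is [L]² = [E]⁻²·(ℏc)²; restore (ℏc)².
1 GeV⁻² → (ℏc)² × (1 GeV in J)⁻² = 3.898e-32 m².
Convert the energy scale: 6.20 TeV⁻² = 6.20e-6 GeV⁻².
Result: 6.20e-6 × 3.898e-32 = 2.417e-37 m².

2.417e-37 m²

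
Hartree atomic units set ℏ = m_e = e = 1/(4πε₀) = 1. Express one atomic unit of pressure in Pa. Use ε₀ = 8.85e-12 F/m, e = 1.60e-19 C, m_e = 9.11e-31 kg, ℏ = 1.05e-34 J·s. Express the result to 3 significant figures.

From ℏ = m_e = e = 1/(4πε₀) = 1 the pressure scale is P_au = E_h/a₀³ = m_e⁴e¹⁰/((4πε₀)⁵ℏ⁸).
E_h = 4.38e-18 J
a₀ = 5.26e-11 m
E_h/a₀³ = 3.01e13 Pa

3.01e13 Pa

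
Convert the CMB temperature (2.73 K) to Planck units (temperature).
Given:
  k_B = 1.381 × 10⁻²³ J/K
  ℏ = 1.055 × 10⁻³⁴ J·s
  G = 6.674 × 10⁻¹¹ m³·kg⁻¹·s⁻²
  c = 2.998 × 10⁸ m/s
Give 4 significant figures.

Planck temperature: T_P = √(ℏc⁵/G) / k_B = 1.417 × 10³² K.
2.73 / 1.417 × 10³² = 1.927 × 10⁻³²

1.927 × 10⁻³²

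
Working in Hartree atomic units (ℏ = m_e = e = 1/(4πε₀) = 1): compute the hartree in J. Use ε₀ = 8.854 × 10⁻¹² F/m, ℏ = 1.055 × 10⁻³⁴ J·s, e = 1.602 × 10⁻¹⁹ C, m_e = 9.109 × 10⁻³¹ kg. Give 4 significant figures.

The unique combination of the constants set to 1 with dimensions of energy is E_h = m_e e⁴/(4πε₀ℏ)².
  = 6.000 × 10⁻¹⁰⁶ / 1.378 × 10⁻⁸⁸
  = 4.354 × 10⁻¹⁸ J

4.354 × 10⁻¹⁸ J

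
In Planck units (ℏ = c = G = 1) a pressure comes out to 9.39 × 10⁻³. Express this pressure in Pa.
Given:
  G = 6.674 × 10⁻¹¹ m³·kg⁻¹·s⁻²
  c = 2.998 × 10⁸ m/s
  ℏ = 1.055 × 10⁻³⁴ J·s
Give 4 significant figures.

One Planck pressure: p_P = c⁷/(ℏG²) = 4.632 × 10¹¹³ Pa.
9.39 × 10⁻³ × 4.632 × 10¹¹³ Pa = 4.350 × 10¹¹¹ Pa

4.350 × 10¹¹¹ Pa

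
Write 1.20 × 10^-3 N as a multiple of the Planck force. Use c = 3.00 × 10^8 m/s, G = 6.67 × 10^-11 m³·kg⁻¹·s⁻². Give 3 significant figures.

9.88 × 10^-48

Planck force: F_P = c⁴/G = 1.21 × 10^44 N.
1.20 × 10^-3 / 1.21 × 10^44 = 9.88 × 10^-48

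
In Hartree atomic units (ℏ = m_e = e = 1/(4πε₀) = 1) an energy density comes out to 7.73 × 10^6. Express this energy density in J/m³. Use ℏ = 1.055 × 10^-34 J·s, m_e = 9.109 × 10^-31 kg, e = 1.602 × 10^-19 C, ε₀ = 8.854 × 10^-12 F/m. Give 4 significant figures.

One atomic unit of energy density: u_au = E_h/a₀³ = m_e⁴e¹⁰/((4πε₀)⁵ℏ⁸) = 2.929 × 10^13 J/m³.
7.73 × 10^6 × 2.929 × 10^13 J/m³ = 2.264 × 10^20 J/m³

2.264 × 10^20 J/m³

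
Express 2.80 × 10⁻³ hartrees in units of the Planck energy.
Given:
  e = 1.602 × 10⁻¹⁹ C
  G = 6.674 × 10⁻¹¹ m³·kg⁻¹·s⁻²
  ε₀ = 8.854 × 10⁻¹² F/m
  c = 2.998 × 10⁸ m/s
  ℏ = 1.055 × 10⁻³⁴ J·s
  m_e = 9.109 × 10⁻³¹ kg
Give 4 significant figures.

hartree: E_h = m_e e⁴/(4πε₀ℏ)² = 4.354 × 10⁻¹⁸ J
Planck energy: E_P = √(ℏc⁵/G) = 1.957 × 10⁹ J
2.80 × 10⁻³ × 4.354 × 10⁻¹⁸ / 1.957 × 10⁹ = 6.231 × 10⁻³⁰

6.231 × 10⁻³⁰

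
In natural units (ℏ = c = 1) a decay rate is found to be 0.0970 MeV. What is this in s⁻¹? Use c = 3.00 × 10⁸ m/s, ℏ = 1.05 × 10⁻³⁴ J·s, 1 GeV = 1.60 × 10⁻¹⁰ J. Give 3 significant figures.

A rate is [E]/ℏ; divide by ℏ.
1 GeV → 1/ℏ × (1 GeV in J) = 1.52 × 10²⁴ s⁻¹.
Convert the energy scale: 0.0970 MeV = 9.70 × 10⁻⁵ GeV.
Result: 9.70 × 10⁻⁵ × 1.52 × 10²⁴ = 1.48 × 10²⁰ s⁻¹.

1.48 × 10²⁰ s⁻¹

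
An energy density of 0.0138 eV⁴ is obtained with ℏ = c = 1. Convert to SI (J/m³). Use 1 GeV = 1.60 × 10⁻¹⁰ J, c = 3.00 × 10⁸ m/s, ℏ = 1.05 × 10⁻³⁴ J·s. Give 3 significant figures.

[E]/[L]³ = [E]⁴/(ℏc)³; restore (ℏc)⁻³.
1 GeV⁴ → 1/(ℏc)³ × (1 GeV in J)⁴ = 2.10 × 10³⁷ J/m³.
Convert the energy scale: 0.0138 eV⁴ = 1.38 × 10⁻³⁸ GeV⁴.
Result: 1.38 × 10⁻³⁸ × 2.10 × 10³⁷ = 0.289 J/m³.

0.289 J/m³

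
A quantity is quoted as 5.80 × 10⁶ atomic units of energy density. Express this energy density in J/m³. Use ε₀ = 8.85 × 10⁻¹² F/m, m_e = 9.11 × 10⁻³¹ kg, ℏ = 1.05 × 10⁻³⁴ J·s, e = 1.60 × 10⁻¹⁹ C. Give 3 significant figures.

1.75 × 10²⁰ J/m³

One atomic unit of energy density: u_au = E_h/a₀³ = m_e⁴e¹⁰/((4πε₀)⁵ℏ⁸) = 3.01 × 10¹³ J/m³.
5.80 × 10⁶ × 3.01 × 10¹³ J/m³ = 1.75 × 10²⁰ J/m³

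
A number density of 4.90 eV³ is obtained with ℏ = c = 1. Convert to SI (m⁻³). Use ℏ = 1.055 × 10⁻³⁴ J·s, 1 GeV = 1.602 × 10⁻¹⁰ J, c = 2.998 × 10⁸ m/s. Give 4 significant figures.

Number density is [L]⁻³ = [E]³/(ℏc)³.
1 GeV³ → 1/(ℏc)³ × (1 GeV in J)³ = 1.299 × 10⁴⁷ m⁻³.
Convert the energy scale: 4.90 eV³ = 4.90 × 10⁻²⁷ GeV³.
Result: 4.90 × 10⁻²⁷ × 1.299 × 10⁴⁷ = 6.367 × 10²⁰ m⁻³.

6.367 × 10²⁰ m⁻³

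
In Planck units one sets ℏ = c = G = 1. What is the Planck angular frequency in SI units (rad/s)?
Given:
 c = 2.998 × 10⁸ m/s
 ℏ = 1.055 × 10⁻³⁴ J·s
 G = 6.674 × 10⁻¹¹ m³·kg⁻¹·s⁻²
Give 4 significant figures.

ω_P = √(c⁵/(ℏG))
  = √(3.440 × 10⁸⁶)
  = 1.855 × 10⁴³ rad/s

1.855 × 10⁴³ rad/s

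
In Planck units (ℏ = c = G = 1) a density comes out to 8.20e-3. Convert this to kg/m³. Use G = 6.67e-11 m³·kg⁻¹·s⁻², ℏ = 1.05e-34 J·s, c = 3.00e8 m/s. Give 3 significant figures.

One Planck density: ρ_P = c⁵/(ℏG²) = 5.20e96 kg/m³.
8.20e-3 × 5.20e96 kg/m³ = 4.27e94 kg/m³

4.27e94 kg/m³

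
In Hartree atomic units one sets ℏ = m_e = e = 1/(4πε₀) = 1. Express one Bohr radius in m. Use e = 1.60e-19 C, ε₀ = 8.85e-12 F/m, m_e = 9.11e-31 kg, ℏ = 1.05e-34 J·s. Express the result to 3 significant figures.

5.26e-11 m

a₀ = 4πε₀ℏ²/(m_e e²)
  = 1.23e-78 / 2.33e-68
  = 5.26e-11 m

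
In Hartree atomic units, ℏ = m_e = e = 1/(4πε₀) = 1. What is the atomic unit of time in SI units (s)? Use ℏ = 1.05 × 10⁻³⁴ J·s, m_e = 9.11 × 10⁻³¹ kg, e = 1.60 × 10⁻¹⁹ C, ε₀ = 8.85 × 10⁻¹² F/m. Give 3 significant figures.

2.40 × 10⁻¹⁷ s

Dimensional analysis gives τ_au = (4πε₀)²ℏ³/(m_e e⁴).
E_h = 4.38 × 10⁻¹⁸ J
ℏ/E_h = 2.40 × 10⁻¹⁷ s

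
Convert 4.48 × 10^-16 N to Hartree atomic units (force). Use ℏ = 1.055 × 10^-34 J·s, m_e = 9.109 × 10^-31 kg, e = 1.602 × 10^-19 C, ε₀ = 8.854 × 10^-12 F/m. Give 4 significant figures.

atomic unit of force: F_au = E_h/a₀ = m_e²e⁶/((4πε₀)³ℏ⁴) = 8.220 × 10^-8 N.
4.48 × 10^-16 / 8.220 × 10^-8 = 5.450 × 10^-9

5.450 × 10^-9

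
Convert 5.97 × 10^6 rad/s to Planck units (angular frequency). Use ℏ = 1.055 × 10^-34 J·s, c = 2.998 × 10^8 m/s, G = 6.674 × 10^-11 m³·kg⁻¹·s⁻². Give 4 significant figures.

Planck angular frequency: ω_P = √(c⁵/(ℏG)) = 1.855 × 10^43 rad/s.
5.97 × 10^6 / 1.855 × 10^43 = 3.219 × 10^-37

3.219 × 10^-37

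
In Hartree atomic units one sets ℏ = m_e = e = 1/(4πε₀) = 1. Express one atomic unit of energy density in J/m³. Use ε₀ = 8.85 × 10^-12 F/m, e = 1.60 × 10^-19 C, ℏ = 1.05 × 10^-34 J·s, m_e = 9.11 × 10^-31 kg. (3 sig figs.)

u_au = E_h/a₀³ = m_e⁴e¹⁰/((4πε₀)⁵ℏ⁸)
E_h = 4.38 × 10^-18 J
a₀ = 5.26 × 10^-11 m
E_h/a₀³ = 3.01 × 10^13 J/m³

3.01 × 10^13 J/m³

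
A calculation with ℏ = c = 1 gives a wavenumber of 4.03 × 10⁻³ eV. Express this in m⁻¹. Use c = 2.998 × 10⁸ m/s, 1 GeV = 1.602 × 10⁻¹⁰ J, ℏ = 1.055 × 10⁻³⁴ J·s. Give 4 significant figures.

2.041 × 10⁴ m⁻¹

Inverse length is [E]/(ℏc).
1 GeV → 1/(ℏc) × (1 GeV in J) = 5.065 × 10¹⁵ m⁻¹.
Convert the energy scale: 4.03 × 10⁻³ eV = 4.03 × 10⁻¹² GeV.
Result: 4.03 × 10⁻¹² × 5.065 × 10¹⁵ = 2.041 × 10⁴ m⁻¹.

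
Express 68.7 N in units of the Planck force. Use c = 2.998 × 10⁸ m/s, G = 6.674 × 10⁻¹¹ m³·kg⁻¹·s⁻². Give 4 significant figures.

Planck force: F_P = c⁴/G = 1.210 × 10⁴⁴ N.
68.7 / 1.210 × 10⁴⁴ = 5.676 × 10⁻⁴³

5.676 × 10⁻⁴³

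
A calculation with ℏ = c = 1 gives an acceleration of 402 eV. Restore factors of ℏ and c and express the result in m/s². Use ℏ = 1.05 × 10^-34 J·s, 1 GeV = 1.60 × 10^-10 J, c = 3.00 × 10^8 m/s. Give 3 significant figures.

1.84 × 10^26 m/s²

Acceleration is [L]/[T]² = c·[E]/ℏ.
1 GeV → c/ℏ × (1 GeV in J) = 4.57 × 10^32 m/s².
Convert the energy scale: 402 eV = 4.02 × 10^-7 GeV.
Result: 4.02 × 10^-7 × 4.57 × 10^32 = 1.84 × 10^26 m/s².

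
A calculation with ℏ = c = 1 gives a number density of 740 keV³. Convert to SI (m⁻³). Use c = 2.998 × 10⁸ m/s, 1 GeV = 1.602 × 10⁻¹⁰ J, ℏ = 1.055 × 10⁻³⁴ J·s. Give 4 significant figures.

9.615 × 10³¹ m⁻³

Number density is [L]⁻³ = [E]³/(ℏc)³.
1 GeV³ → 1/(ℏc)³ × (1 GeV in J)³ = 1.299 × 10⁴⁷ m⁻³.
Convert the energy scale: 740 keV³ = 7.40 × 10⁻¹⁶ GeV³.
Result: 7.40 × 10⁻¹⁶ × 1.299 × 10⁴⁷ = 9.615 × 10³¹ m⁻³.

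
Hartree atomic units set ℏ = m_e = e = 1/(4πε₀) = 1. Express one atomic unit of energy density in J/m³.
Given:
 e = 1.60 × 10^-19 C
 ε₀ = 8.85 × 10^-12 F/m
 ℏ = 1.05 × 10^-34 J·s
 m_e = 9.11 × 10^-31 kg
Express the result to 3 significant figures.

3.01 × 10^13 J/m³

Dimensional analysis gives u_au = E_h/a₀³ = m_e⁴e¹⁰/((4πε₀)⁵ℏ⁸).
E_h = 4.38 × 10^-18 J
a₀ = 5.26 × 10^-11 m
E_h/a₀³ = 3.01 × 10^13 J/m³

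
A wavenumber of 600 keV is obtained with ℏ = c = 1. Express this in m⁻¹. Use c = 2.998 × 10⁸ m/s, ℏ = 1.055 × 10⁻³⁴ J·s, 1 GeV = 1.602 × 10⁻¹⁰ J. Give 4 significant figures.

3.039 × 10¹² m⁻¹

Inverse length is [E]/(ℏc).
1 GeV → 1/(ℏc) × (1 GeV in J) = 5.065 × 10¹⁵ m⁻¹.
Convert the energy scale: 600 keV = 6.00 × 10⁻⁴ GeV.
Result: 6.00 × 10⁻⁴ × 5.065 × 10¹⁵ = 3.039 × 10¹² m⁻¹.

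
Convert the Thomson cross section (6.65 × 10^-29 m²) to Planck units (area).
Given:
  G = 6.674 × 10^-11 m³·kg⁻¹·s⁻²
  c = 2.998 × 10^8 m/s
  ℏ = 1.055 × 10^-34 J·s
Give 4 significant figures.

Planck area: A_P = ℏG/c³ = 2.613 × 10^-70 m².
6.65 × 10^-29 / 2.613 × 10^-70 = 2.545 × 10^41

2.545 × 10^41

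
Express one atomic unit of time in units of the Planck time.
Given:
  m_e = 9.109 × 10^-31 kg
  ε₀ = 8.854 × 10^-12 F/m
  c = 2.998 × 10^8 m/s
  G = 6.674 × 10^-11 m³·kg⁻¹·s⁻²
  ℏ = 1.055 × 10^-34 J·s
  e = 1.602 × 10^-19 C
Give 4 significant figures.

4.494 × 10^26

atomic unit of time: τ_au = (4πε₀)²ℏ³/(m_e e⁴) = 2.423 × 10^-17 s
Planck time: t_P = √(ℏG/c⁵) = 5.392 × 10^-44 s
ratio = 2.423 × 10^-17 / 5.392 × 10^-44 = 4.494 × 10^26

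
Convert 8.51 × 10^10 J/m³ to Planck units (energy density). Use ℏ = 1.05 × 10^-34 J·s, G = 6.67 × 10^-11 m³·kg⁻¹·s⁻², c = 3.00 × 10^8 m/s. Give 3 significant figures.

Planck energy density: u_P = c⁷/(ℏG²) = 4.68 × 10^113 J/m³.
8.51 × 10^10 / 4.68 × 10^113 = 1.82 × 10^-103

1.82 × 10^-103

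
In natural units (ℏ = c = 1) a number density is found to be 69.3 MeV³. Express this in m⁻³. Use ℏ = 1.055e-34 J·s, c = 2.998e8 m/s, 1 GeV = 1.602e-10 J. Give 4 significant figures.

9.005e39 m⁻³

Number density is [L]⁻³ = [E]³/(ℏc)³.
1 GeV³ → 1/(ℏc)³ × (1 GeV in J)³ = 1.299e47 m⁻³.
Convert the energy scale: 69.3 MeV³ = 6.93e-8 GeV³.
Result: 6.93e-8 × 1.299e47 = 9.005e39 m⁻³.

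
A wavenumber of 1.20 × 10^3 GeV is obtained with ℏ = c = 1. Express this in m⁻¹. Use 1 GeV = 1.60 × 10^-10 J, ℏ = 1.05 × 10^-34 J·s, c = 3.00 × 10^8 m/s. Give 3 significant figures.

Inverse length is [E]/(ℏc).
1 GeV → 1/(ℏc) × (1 GeV in J) = 5.08 × 10^15 m⁻¹.
Result: 1.20 × 10^3 × 5.08 × 10^15 = 6.10 × 10^18 m⁻¹.

6.10 × 10^18 m⁻¹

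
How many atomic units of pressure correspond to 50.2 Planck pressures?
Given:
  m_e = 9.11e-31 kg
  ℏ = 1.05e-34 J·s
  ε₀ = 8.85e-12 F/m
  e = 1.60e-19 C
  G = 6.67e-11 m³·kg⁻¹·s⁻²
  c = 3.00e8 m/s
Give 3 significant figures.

Planck pressure: p_P = c⁷/(ℏG²) = 4.68e113 Pa
atomic unit of pressure: P_au = E_h/a₀³ = m_e⁴e¹⁰/((4πε₀)⁵ℏ⁸) = 3.01e13 Pa
50.2 × 4.68e113 / 3.01e13 = 7.80e101

7.80e101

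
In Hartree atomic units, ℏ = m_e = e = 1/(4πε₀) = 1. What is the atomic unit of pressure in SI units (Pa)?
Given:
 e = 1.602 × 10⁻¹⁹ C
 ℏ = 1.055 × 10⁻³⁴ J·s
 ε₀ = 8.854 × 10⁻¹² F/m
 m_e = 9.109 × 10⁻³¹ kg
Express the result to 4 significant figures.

2.929 × 10¹³ Pa

Dimensional analysis gives P_au = E_h/a₀³ = m_e⁴e¹⁰/((4πε₀)⁵ℏ⁸).
E_h = 4.354 × 10⁻¹⁸ J
a₀ = 5.297 × 10⁻¹¹ m
E_h/a₀³ = 2.929 × 10¹³ Pa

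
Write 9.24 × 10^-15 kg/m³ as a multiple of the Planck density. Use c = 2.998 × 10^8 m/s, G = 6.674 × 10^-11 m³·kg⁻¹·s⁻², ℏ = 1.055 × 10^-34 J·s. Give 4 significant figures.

Planck density: ρ_P = c⁵/(ℏG²) = 5.154 × 10^96 kg/m³.
9.24 × 10^-15 / 5.154 × 10^96 = 1.793 × 10^-111

1.793 × 10^-111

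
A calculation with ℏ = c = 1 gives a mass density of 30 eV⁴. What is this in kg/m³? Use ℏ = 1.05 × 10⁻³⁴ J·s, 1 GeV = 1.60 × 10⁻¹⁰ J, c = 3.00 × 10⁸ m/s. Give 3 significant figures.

6.99 × 10⁻¹⁵ kg/m³

Mass density is [E]/(c²[L]³) = [E]⁴/(ℏ³c⁵).
1 GeV⁴ → 1/(ℏ³c⁵) × (1 GeV in J)⁴ = 2.33 × 10²⁰ kg/m³.
Convert the energy scale: 30 eV⁴ = 3.00 × 10⁻³⁵ GeV⁴.
Result: 3.00 × 10⁻³⁵ × 2.33 × 10²⁰ = 6.99 × 10⁻¹⁵ kg/m³.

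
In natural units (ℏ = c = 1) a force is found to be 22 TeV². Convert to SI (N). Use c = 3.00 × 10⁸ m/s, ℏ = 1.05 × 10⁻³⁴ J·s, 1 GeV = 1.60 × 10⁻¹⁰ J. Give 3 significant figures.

1.79 × 10¹³ N

Force is [E]/[L] = [E]²/(ℏc); restore (ℏc)⁻¹.
1 GeV² → 1/(ℏc) × (1 GeV in J)² = 8.13 × 10⁵ N.
Convert the energy scale: 22 TeV² = 2.20 × 10⁷ GeV².
Result: 2.20 × 10⁷ × 8.13 × 10⁵ = 1.79 × 10¹³ N.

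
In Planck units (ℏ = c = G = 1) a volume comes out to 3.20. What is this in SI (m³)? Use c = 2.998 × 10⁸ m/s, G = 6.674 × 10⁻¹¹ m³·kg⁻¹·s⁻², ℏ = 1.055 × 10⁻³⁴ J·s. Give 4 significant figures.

1.352 × 10⁻¹⁰⁴ m³

One Planck volume: V_P = (ℏG/c³)^(3/2) = 4.224 × 10⁻¹⁰⁵ m³.
3.20 × 4.224 × 10⁻¹⁰⁵ m³ = 1.352 × 10⁻¹⁰⁴ m³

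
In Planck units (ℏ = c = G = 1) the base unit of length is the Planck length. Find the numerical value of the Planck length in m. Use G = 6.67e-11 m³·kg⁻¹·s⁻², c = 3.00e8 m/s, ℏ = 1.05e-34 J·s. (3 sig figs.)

ℓ_P = √(ℏG/c³)
  = √(2.59e-70)
  = 1.61e-35 m

1.61e-35 m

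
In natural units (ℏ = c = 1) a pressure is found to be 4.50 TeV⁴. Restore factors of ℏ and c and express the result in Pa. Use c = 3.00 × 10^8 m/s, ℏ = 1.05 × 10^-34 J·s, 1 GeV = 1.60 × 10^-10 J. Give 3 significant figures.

Pressure is [E]/[L]³ = [E]⁴/(ℏc)³.
1 GeV⁴ → 1/(ℏc)³ × (1 GeV in J)⁴ = 2.10 × 10^37 Pa.
Convert the energy scale: 4.50 TeV⁴ = 4.50 × 10^12 GeV⁴.
Result: 4.50 × 10^12 × 2.10 × 10^37 = 9.44 × 10^49 Pa.

9.44 × 10^49 Pa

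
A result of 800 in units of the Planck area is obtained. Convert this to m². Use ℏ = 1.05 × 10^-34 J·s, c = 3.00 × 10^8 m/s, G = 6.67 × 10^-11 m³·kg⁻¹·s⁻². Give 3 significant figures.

One Planck area: A_P = ℏG/c³ = 2.59 × 10^-70 m².
800 × 2.59 × 10^-70 m² = 2.08 × 10^-67 m²

2.08 × 10^-67 m²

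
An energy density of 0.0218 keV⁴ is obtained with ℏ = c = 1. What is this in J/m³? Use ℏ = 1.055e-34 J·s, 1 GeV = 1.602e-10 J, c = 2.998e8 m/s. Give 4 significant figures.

4.538e11 J/m³

[E]/[L]³ = [E]⁴/(ℏc)³; restore (ℏc)⁻³.
1 GeV⁴ → 1/(ℏc)³ × (1 GeV in J)⁴ = 2.082e37 J/m³.
Convert the energy scale: 0.0218 keV⁴ = 2.18e-26 GeV⁴.
Result: 2.18e-26 × 2.082e37 = 4.538e11 J/m³.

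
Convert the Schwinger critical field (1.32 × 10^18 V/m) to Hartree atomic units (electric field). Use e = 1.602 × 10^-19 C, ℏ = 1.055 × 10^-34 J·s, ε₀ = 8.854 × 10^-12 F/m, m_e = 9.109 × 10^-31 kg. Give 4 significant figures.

atomic unit of electric field: E_au = E_h/(e a₀) = m_e²e⁵/((4πε₀)³ℏ⁴) = 5.131 × 10^11 V/m.
1.32 × 10^18 / 5.131 × 10^11 = 2.573 × 10^6

2.573 × 10^6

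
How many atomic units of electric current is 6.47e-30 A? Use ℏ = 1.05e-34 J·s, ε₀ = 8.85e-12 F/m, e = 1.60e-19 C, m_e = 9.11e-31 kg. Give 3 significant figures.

9.70e-28

atomic unit of electric current: I_au = e E_h/ℏ = m_e e⁵/((4πε₀)²ℏ³) = 6.67e-3 A.
6.47e-30 / 6.67e-3 = 9.70e-28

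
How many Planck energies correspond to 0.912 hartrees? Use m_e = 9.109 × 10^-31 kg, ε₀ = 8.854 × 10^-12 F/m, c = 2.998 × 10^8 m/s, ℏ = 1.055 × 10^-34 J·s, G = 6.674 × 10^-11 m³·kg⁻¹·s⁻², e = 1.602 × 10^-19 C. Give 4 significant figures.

hartree: E_h = m_e e⁴/(4πε₀ℏ)² = 4.354 × 10^-18 J
Planck energy: E_P = √(ℏc⁵/G) = 1.957 × 10^9 J
0.912 × 4.354 × 10^-18 / 1.957 × 10^9 = 2.030 × 10^-27

2.030 × 10^-27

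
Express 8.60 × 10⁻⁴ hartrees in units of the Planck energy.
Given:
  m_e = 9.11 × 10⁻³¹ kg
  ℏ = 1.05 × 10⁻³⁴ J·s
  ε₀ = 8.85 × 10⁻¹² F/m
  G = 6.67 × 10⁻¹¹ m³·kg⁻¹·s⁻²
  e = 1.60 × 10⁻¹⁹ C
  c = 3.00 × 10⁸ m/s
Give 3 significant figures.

hartree: E_h = m_e e⁴/(4πε₀ℏ)² = 4.38 × 10⁻¹⁸ J
Planck energy: E_P = √(ℏc⁵/G) = 1.96 × 10⁹ J
8.60 × 10⁻⁴ × 4.38 × 10⁻¹⁸ / 1.96 × 10⁹ = 1.93 × 10⁻³⁰

1.93 × 10⁻³⁰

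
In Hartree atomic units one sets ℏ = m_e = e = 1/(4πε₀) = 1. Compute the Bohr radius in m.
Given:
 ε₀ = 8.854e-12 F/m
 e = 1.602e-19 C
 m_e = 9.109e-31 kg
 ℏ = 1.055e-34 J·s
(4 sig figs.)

a₀ = 4πε₀ℏ²/(m_e e²)
  = 1.238e-78 / 2.338e-68
  = 5.297e-11 m

5.297e-11 m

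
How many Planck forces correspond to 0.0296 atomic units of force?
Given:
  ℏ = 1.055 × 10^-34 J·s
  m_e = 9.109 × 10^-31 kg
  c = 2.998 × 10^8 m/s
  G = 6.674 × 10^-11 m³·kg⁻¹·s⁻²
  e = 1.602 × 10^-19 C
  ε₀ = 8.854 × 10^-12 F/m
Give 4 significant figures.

2.010 × 10^-53

atomic unit of force: F_au = E_h/a₀ = m_e²e⁶/((4πε₀)³ℏ⁴) = 8.220 × 10^-8 N
Planck force: F_P = c⁴/G = 1.210 × 10^44 N
0.0296 × 8.220 × 10^-8 / 1.210 × 10^44 = 2.010 × 10^-53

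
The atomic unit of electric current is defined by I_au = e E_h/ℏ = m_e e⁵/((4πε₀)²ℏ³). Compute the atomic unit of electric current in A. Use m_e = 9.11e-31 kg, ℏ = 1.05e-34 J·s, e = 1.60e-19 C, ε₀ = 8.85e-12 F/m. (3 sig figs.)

I_au = e E_h/ℏ = m_e e⁵/((4πε₀)²ℏ³)
E_h = 4.38e-18 J
e·E_h/ℏ = 6.67e-3 A

6.67e-3 A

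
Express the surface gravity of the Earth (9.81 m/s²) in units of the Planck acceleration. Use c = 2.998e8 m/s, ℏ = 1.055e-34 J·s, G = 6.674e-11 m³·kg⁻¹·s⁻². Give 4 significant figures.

Planck acceleration: a_P = √(c⁷/(ℏG)) = 5.560e51 m/s².
9.81 / 5.560e51 = 1.764e-51

1.764e-51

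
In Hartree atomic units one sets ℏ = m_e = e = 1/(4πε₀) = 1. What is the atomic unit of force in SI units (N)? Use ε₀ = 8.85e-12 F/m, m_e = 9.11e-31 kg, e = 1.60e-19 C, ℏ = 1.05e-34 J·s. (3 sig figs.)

8.33e-8 N

F_au = E_h/a₀ = m_e²e⁶/((4πε₀)³ℏ⁴)
E_h = 4.38e-18 J
a₀ = 5.26e-11 m
E_h/a₀ = 8.33e-8 N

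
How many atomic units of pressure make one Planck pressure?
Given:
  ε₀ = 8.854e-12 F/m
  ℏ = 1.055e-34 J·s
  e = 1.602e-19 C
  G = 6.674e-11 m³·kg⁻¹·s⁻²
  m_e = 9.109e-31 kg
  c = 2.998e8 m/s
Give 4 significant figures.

1.581e100

Planck pressure: p_P = c⁷/(ℏG²) = 4.632e113 Pa
atomic unit of pressure: P_au = E_h/a₀³ = m_e⁴e¹⁰/((4πε₀)⁵ℏ⁸) = 2.929e13 Pa
ratio = 4.632e113 / 2.929e13 = 1.581e100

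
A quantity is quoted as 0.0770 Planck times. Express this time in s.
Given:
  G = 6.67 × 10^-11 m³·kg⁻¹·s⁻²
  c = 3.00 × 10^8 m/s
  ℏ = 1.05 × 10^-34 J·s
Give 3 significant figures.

One Planck time: t_P = √(ℏG/c⁵) = 5.37 × 10^-44 s.
0.0770 × 5.37 × 10^-44 s = 4.13 × 10^-45 s

4.13 × 10^-45 s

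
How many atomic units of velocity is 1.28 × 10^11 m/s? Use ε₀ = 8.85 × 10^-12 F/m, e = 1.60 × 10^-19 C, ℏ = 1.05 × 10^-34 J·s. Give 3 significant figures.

5.84 × 10^4

atomic unit of velocity: v_au = e²/(4πε₀ℏ) = 2.19 × 10^6 m/s.
1.28 × 10^11 / 2.19 × 10^6 = 5.84 × 10^4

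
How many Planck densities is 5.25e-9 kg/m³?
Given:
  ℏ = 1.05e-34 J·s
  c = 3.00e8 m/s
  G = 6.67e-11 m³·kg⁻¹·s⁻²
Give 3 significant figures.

Planck density: ρ_P = c⁵/(ℏG²) = 5.20e96 kg/m³.
5.25e-9 / 5.20e96 = 1.01e-105

1.01e-105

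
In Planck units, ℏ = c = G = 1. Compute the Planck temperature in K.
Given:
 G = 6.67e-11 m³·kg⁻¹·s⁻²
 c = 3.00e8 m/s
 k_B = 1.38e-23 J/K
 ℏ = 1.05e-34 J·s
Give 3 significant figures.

Dimensional analysis gives T_P = √(ℏc⁵/G) / k_B.
  = √(3.83e18) × 7.25e22
  = 1.42e32 K

1.42e32 K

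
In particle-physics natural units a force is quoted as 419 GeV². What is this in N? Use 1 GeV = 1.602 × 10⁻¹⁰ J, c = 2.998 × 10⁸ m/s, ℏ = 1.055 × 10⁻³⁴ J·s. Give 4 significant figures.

3.400 × 10⁸ N

Force is [E]/[L] = [E]²/(ℏc); restore (ℏc)⁻¹.
1 GeV² → 1/(ℏc) × (1 GeV in J)² = 8.114 × 10⁵ N.
Result: 419 × 8.114 × 10⁵ = 3.400 × 10⁸ N.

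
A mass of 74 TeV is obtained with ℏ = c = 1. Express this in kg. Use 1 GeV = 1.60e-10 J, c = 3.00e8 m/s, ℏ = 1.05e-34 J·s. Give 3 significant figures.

1.32e-22 kg

Mass is [E]/c²; divide by c².
1 GeV → 1/c² × (1 GeV in J) = 1.78e-27 kg.
Convert the energy scale: 74 TeV = 7.40e4 GeV.
Result: 7.40e4 × 1.78e-27 = 1.32e-22 kg.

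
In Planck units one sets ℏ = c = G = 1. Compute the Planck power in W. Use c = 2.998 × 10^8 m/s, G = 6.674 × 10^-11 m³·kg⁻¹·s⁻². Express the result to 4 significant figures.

3.629 × 10^52 W

P_P = c⁵/G
  = 2.422 × 10^42 / 6.674 × 10^-11
  = 3.629 × 10^52 W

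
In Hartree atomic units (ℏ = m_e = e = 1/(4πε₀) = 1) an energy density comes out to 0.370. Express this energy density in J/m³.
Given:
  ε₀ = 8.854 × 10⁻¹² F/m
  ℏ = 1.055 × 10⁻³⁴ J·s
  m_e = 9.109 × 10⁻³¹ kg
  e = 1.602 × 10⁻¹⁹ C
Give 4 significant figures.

One atomic unit of energy density: u_au = E_h/a₀³ = m_e⁴e¹⁰/((4πε₀)⁵ℏ⁸) = 2.929 × 10¹³ J/m³.
0.370 × 2.929 × 10¹³ J/m³ = 1.084 × 10¹³ J/m³

1.084 × 10¹³ J/m³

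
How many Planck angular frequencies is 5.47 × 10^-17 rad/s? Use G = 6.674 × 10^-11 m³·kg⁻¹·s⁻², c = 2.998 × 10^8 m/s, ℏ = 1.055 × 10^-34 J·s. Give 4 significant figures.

2.949 × 10^-60

Planck angular frequency: ω_P = √(c⁵/(ℏG)) = 1.855 × 10^43 rad/s.
5.47 × 10^-17 / 1.855 × 10^43 = 2.949 × 10^-60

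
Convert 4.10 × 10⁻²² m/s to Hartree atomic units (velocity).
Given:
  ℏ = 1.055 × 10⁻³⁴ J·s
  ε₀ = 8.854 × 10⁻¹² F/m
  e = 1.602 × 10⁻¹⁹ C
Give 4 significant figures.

1.875 × 10⁻²⁸

atomic unit of velocity: v_au = e²/(4πε₀ℏ) = 2.186 × 10⁶ m/s.
4.10 × 10⁻²² / 2.186 × 10⁶ = 1.875 × 10⁻²⁸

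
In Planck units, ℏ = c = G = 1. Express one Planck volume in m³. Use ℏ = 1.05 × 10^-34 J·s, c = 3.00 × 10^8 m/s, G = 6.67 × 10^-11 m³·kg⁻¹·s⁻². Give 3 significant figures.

From ℏ = c = G = 1 the volume scale is V_P = (ℏG/c³)^(3/2).
  = √(1.75 × 10^-209)
  = 4.18 × 10^-105 m³

4.18 × 10^-105 m³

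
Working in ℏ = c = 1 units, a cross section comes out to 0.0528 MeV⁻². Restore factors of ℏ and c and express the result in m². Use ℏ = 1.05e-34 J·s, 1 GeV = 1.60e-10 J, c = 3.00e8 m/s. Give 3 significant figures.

Area is [L]² = [E]⁻²·(ℏc)²; restore (ℏc)².
1 GeV⁻² → (ℏc)² × (1 GeV in J)⁻² = 3.88e-32 m².
Convert the energy scale: 0.0528 MeV⁻² = 5.28e4 GeV⁻².
Result: 5.28e4 × 3.88e-32 = 2.05e-27 m².

2.05e-27 m²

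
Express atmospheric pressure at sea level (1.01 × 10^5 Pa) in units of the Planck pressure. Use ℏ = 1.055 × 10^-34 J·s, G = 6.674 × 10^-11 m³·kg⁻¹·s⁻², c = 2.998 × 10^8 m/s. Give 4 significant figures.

Planck pressure: p_P = c⁷/(ℏG²) = 4.632 × 10^113 Pa.
1.01 × 10^5 / 4.632 × 10^113 = 2.180 × 10^-109

2.180 × 10^-109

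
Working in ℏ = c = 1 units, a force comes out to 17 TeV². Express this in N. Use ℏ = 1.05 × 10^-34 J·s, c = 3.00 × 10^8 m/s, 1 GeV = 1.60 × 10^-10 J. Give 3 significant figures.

1.38 × 10^13 N

Force is [E]/[L] = [E]²/(ℏc); restore (ℏc)⁻¹.
1 GeV² → 1/(ℏc) × (1 GeV in J)² = 8.13 × 10^5 N.
Convert the energy scale: 17 TeV² = 1.70 × 10^7 GeV².
Result: 1.70 × 10^7 × 8.13 × 10^5 = 1.38 × 10^13 N.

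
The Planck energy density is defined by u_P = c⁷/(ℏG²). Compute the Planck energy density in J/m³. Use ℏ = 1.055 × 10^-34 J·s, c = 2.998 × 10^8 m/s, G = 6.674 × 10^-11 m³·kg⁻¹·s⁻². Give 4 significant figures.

u_P = c⁷/(ℏG²)
  = 2.177 × 10^59 / 4.699 × 10^-55
  = 4.632 × 10^113 J/m³

4.632 × 10^113 J/m³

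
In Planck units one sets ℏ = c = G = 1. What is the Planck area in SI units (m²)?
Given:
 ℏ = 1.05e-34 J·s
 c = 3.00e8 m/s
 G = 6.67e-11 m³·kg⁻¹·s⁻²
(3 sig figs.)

2.59e-70 m²

A_P = ℏG/c³
  = 7.00e-45 / 2.70e25
  = 2.59e-70 m²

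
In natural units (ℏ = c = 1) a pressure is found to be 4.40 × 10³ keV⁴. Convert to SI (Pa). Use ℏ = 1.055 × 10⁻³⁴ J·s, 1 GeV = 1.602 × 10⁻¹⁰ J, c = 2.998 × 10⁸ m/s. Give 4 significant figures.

9.159 × 10¹⁶ Pa

Pressure is [E]/[L]³ = [E]⁴/(ℏc)³.
1 GeV⁴ → 1/(ℏc)³ × (1 GeV in J)⁴ = 2.082 × 10³⁷ Pa.
Convert the energy scale: 4.40 × 10³ keV⁴ = 4.40 × 10⁻²¹ GeV⁴.
Result: 4.40 × 10⁻²¹ × 2.082 × 10³⁷ = 9.159 × 10¹⁶ Pa.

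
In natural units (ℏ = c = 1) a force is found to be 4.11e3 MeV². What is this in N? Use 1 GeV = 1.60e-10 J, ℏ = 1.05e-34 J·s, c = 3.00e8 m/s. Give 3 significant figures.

3.34e3 N

Force is [E]/[L] = [E]²/(ℏc); restore (ℏc)⁻¹.
1 GeV² → 1/(ℏc) × (1 GeV in J)² = 8.13e5 N.
Convert the energy scale: 4.11e3 MeV² = 4.11e-3 GeV².
Result: 4.11e-3 × 8.13e5 = 3.34e3 N.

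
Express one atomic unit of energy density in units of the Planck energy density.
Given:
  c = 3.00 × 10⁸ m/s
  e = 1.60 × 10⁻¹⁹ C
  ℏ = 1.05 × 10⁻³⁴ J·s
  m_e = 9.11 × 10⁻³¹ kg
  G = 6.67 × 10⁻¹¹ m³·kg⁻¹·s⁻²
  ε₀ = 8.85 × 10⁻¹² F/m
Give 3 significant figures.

atomic unit of energy density: u_au = E_h/a₀³ = m_e⁴e¹⁰/((4πε₀)⁵ℏ⁸) = 3.01 × 10¹³ J/m³
Planck energy density: u_P = c⁷/(ℏG²) = 4.68 × 10¹¹³ J/m³
ratio = 3.01 × 10¹³ / 4.68 × 10¹¹³ = 6.44 × 10⁻¹⁰¹

6.44 × 10⁻¹⁰¹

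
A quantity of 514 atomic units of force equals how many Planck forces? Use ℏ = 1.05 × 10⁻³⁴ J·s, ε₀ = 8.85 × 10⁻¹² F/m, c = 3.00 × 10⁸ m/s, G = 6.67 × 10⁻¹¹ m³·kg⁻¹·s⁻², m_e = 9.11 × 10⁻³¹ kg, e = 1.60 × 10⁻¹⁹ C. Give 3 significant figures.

3.52 × 10⁻⁴⁹

atomic unit of force: F_au = E_h/a₀ = m_e²e⁶/((4πε₀)³ℏ⁴) = 8.33 × 10⁻⁸ N
Planck force: F_P = c⁴/G = 1.21 × 10⁴⁴ N
514 × 8.33 × 10⁻⁸ / 1.21 × 10⁴⁴ = 3.52 × 10⁻⁴⁹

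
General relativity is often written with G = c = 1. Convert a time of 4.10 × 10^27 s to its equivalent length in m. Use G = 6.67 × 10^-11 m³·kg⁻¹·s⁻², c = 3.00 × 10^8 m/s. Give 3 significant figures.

1.23 × 10^36 m

Time → length via c.
4.10 × 10^27 s × (c) = 1.23 × 10^36 m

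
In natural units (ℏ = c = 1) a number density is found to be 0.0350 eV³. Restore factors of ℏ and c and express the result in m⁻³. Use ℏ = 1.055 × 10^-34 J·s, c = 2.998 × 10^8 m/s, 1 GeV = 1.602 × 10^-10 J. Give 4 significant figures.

Number density is [L]⁻³ = [E]³/(ℏc)³.
1 GeV³ → 1/(ℏc)³ × (1 GeV in J)³ = 1.299 × 10^47 m⁻³.
Convert the energy scale: 0.0350 eV³ = 3.50 × 10^-29 GeV³.
Result: 3.50 × 10^-29 × 1.299 × 10^47 = 4.548 × 10^18 m⁻³.

4.548 × 10^18 m⁻³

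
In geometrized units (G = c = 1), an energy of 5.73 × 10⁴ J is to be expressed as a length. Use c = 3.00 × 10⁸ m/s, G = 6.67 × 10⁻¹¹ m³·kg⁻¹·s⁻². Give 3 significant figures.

4.72 × 10⁻⁴⁰ m

Energy → length via G/c⁴.
5.73 × 10⁴ J × (G/c⁴) = 4.72 × 10⁻⁴⁰ m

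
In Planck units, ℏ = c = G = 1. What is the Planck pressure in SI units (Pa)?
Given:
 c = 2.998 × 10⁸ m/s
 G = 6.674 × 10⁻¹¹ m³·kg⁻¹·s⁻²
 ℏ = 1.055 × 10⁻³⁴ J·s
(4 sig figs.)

4.632 × 10¹¹³ Pa

From ℏ = c = G = 1 the pressure scale is p_P = c⁷/(ℏG²).
  = 2.177 × 10⁵⁹ / 4.699 × 10⁻⁵⁵
  = 4.632 × 10¹¹³ Pa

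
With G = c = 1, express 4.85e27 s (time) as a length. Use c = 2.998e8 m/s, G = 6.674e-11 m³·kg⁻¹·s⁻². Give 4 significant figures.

Time → length via c.
4.85e27 s × (c) = 1.454e36 m

1.454e36 m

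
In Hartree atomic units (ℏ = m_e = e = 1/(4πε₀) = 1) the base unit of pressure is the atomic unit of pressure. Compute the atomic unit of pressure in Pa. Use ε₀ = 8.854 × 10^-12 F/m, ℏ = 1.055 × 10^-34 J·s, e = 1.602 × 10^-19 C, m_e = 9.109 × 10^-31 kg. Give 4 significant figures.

2.929 × 10^13 Pa

P_au = E_h/a₀³ = m_e⁴e¹⁰/((4πε₀)⁵ℏ⁸)
E_h = 4.354 × 10^-18 J
a₀ = 5.297 × 10^-11 m
E_h/a₀³ = 2.929 × 10^13 Pa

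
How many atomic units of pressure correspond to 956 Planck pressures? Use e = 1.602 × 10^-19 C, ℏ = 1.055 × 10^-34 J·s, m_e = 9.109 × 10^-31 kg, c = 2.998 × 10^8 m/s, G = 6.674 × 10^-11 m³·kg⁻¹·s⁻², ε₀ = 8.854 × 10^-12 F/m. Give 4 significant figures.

Planck pressure: p_P = c⁷/(ℏG²) = 4.632 × 10^113 Pa
atomic unit of pressure: P_au = E_h/a₀³ = m_e⁴e¹⁰/((4πε₀)⁵ℏ⁸) = 2.929 × 10^13 Pa
956 × 4.632 × 10^113 / 2.929 × 10^13 = 1.512 × 10^103

1.512 × 10^103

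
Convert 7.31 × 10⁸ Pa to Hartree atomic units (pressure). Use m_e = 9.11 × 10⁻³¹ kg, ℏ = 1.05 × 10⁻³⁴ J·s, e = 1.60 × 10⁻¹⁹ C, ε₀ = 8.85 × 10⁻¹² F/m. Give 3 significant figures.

2.43 × 10⁻⁵

atomic unit of pressure: P_au = E_h/a₀³ = m_e⁴e¹⁰/((4πε₀)⁵ℏ⁸) = 3.01 × 10¹³ Pa.
7.31 × 10⁸ / 3.01 × 10¹³ = 2.43 × 10⁻⁵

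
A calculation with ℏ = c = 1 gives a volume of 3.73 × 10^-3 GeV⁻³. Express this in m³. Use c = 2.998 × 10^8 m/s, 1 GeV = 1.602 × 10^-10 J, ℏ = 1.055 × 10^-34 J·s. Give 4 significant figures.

Volume is [L]³ = [E]⁻³·(ℏc)³.
1 GeV⁻³ → (ℏc)³ × (1 GeV in J)⁻³ = 7.696 × 10^-48 m³.
Result: 3.73 × 10^-3 × 7.696 × 10^-48 = 2.871 × 10^-50 m³.

2.871 × 10^-50 m³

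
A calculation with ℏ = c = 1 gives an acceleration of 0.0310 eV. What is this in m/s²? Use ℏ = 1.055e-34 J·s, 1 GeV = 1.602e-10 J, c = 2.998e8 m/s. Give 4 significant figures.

1.411e22 m/s²

Acceleration is [L]/[T]² = c·[E]/ℏ.
1 GeV → c/ℏ × (1 GeV in J) = 4.552e32 m/s².
Convert the energy scale: 0.0310 eV = 3.10e-11 GeV.
Result: 3.10e-11 × 4.552e32 = 1.411e22 m/s².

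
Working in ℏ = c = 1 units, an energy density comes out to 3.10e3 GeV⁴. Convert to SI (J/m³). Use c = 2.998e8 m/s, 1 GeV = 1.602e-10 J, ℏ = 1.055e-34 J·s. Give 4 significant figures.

[E]/[L]³ = [E]⁴/(ℏc)³; restore (ℏc)⁻³.
1 GeV⁴ → 1/(ℏc)³ × (1 GeV in J)⁴ = 2.082e37 J/m³.
Result: 3.10e3 × 2.082e37 = 6.453e40 J/m³.

6.453e40 J/m³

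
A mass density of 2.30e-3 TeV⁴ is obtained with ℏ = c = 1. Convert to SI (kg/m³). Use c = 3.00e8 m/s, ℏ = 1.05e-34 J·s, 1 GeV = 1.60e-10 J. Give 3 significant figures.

Mass density is [E]/(c²[L]³) = [E]⁴/(ℏ³c⁵).
1 GeV⁴ → 1/(ℏ³c⁵) × (1 GeV in J)⁴ = 2.33e20 kg/m³.
Convert the energy scale: 2.30e-3 TeV⁴ = 2.30e9 GeV⁴.
Result: 2.30e9 × 2.33e20 = 5.36e29 kg/m³.

5.36e29 kg/m³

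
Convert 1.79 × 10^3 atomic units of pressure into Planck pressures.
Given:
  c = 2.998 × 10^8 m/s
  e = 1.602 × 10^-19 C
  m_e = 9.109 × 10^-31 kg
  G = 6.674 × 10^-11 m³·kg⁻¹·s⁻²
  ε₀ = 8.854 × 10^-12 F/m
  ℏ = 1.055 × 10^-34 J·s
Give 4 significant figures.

atomic unit of pressure: P_au = E_h/a₀³ = m_e⁴e¹⁰/((4πε₀)⁵ℏ⁸) = 2.929 × 10^13 Pa
Planck pressure: p_P = c⁷/(ℏG²) = 4.632 × 10^113 Pa
1.79 × 10^3 × 2.929 × 10^13 / 4.632 × 10^113 = 1.132 × 10^-97

1.132 × 10^-97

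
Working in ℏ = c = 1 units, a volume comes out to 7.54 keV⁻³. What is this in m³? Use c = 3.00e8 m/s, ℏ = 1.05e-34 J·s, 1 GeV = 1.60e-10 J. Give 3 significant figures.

5.75e-29 m³

Volume is [L]³ = [E]⁻³·(ℏc)³.
1 GeV⁻³ → (ℏc)³ × (1 GeV in J)⁻³ = 7.63e-48 m³.
Convert the energy scale: 7.54 keV⁻³ = 7.54e18 GeV⁻³.
Result: 7.54e18 × 7.63e-48 = 5.75e-29 m³.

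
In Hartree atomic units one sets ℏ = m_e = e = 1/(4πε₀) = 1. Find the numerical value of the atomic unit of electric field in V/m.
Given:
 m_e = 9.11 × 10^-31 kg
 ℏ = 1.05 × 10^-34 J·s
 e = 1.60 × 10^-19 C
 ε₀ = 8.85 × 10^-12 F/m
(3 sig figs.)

5.20 × 10^11 V/m

E_au = E_h/(e a₀) = m_e²e⁵/((4πε₀)³ℏ⁴)
E_h = 4.38 × 10^-18 J
a₀ = 5.26 × 10^-11 m
E_h/(e·a₀) = 5.20 × 10^11 V/m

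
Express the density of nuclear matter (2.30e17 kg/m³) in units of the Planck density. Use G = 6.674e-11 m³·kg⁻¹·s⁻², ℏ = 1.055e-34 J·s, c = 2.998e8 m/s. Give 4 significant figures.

4.463e-80

Planck density: ρ_P = c⁵/(ℏG²) = 5.154e96 kg/m³.
2.30e17 / 5.154e96 = 4.463e-80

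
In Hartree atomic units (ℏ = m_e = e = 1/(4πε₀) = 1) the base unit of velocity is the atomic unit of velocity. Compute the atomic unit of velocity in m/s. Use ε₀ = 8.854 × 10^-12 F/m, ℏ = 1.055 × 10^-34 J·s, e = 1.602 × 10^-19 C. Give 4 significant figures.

2.186 × 10^6 m/s

v_au = e²/(4πε₀ℏ)
  = 2.566 × 10^-38 / 1.174 × 10^-44
  = 2.186 × 10^6 m/s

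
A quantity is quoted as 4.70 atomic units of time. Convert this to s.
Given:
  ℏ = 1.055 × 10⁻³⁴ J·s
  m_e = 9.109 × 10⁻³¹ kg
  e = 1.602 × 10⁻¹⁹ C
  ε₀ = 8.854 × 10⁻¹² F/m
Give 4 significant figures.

One atomic unit of time: τ_au = (4πε₀)²ℏ³/(m_e e⁴) = 2.423 × 10⁻¹⁷ s.
4.70 × 2.423 × 10⁻¹⁷ s = 1.139 × 10⁻¹⁶ s

1.139 × 10⁻¹⁶ s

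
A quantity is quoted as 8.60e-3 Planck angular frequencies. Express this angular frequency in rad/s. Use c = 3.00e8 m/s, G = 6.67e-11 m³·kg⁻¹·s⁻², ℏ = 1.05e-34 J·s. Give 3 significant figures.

1.60e41 rad/s

One Planck angular frequency: ω_P = √(c⁵/(ℏG)) = 1.86e43 rad/s.
8.60e-3 × 1.86e43 rad/s = 1.60e41 rad/s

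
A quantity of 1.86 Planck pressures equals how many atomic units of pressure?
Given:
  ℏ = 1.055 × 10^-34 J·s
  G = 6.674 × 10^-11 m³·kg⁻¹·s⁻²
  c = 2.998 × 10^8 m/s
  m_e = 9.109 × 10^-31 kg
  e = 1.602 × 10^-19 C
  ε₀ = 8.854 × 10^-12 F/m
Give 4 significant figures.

Planck pressure: p_P = c⁷/(ℏG²) = 4.632 × 10^113 Pa
atomic unit of pressure: P_au = E_h/a₀³ = m_e⁴e¹⁰/((4πε₀)⁵ℏ⁸) = 2.929 × 10^13 Pa
1.86 × 4.632 × 10^113 / 2.929 × 10^13 = 2.941 × 10^100

2.941 × 10^100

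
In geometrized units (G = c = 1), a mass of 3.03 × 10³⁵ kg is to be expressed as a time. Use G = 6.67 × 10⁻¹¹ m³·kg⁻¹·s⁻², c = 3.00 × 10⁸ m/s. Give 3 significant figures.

0.749 s

Mass → time via G/c³.
3.03 × 10³⁵ kg × (G/c³) = 0.749 s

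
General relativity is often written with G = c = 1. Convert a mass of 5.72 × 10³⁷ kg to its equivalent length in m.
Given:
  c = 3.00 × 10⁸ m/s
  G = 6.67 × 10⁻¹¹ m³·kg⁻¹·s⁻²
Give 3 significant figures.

In G = c = 1 units mass has dimensions of length; the conversion factor is G/c².
5.72 × 10³⁷ kg × (G/c²) = 4.24 × 10¹⁰ m

4.24 × 10¹⁰ m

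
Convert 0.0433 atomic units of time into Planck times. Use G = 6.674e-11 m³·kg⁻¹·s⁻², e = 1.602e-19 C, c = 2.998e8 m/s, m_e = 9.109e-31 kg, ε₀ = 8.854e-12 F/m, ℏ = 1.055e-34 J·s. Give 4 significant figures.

atomic unit of time: τ_au = (4πε₀)²ℏ³/(m_e e⁴) = 2.423e-17 s
Planck time: t_P = √(ℏG/c⁵) = 5.392e-44 s
0.0433 × 2.423e-17 / 5.392e-44 = 1.946e25

1.946e25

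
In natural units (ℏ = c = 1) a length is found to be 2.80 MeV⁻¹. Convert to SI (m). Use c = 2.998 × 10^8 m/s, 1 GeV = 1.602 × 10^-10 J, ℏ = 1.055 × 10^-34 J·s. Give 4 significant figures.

A length is [E]⁻¹ in ℏ=c=1; restore one factor of ℏc.
1 GeV⁻¹ → ℏc × (1 GeV in J)⁻¹ = 1.974 × 10^-16 m.
Convert the energy scale: 2.80 MeV⁻¹ = 2.80 × 10^3 GeV⁻¹.
Result: 2.80 × 10^3 × 1.974 × 10^-16 = 5.528 × 10^-13 m.

5.528 × 10^-13 m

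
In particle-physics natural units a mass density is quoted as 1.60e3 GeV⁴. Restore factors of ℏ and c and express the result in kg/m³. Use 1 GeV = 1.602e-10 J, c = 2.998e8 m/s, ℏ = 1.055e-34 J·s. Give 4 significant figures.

3.706e23 kg/m³

Mass density is [E]/(c²[L]³) = [E]⁴/(ℏ³c⁵).
1 GeV⁴ → 1/(ℏ³c⁵) × (1 GeV in J)⁴ = 2.316e20 kg/m³.
Result: 1.60e3 × 2.316e20 = 3.706e23 kg/m³.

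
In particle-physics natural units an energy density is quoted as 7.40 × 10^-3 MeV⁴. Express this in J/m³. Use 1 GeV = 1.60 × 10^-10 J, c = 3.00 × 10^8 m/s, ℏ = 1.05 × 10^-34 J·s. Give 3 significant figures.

[E]/[L]³ = [E]⁴/(ℏc)³; restore (ℏc)⁻³.
1 GeV⁴ → 1/(ℏc)³ × (1 GeV in J)⁴ = 2.10 × 10^37 J/m³.
Convert the energy scale: 7.40 × 10^-3 MeV⁴ = 7.40 × 10^-15 GeV⁴.
Result: 7.40 × 10^-15 × 2.10 × 10^37 = 1.55 × 10^23 J/m³.

1.55 × 10^23 J/m³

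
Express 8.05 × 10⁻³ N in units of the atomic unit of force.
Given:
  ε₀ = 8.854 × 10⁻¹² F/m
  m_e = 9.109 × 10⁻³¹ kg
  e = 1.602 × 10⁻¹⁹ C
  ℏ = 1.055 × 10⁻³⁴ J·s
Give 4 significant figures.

9.793 × 10⁴

atomic unit of force: F_au = E_h/a₀ = m_e²e⁶/((4πε₀)³ℏ⁴) = 8.220 × 10⁻⁸ N.
8.05 × 10⁻³ / 8.220 × 10⁻⁸ = 9.793 × 10⁴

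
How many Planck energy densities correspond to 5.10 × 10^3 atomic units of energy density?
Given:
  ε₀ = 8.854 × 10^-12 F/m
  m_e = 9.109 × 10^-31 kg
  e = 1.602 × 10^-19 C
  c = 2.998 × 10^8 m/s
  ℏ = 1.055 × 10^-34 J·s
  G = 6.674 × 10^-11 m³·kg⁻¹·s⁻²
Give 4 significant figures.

atomic unit of energy density: u_au = E_h/a₀³ = m_e⁴e¹⁰/((4πε₀)⁵ℏ⁸) = 2.929 × 10^13 J/m³
Planck energy density: u_P = c⁷/(ℏG²) = 4.632 × 10^113 J/m³
5.10 × 10^3 × 2.929 × 10^13 / 4.632 × 10^113 = 3.225 × 10^-97

3.225 × 10^-97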